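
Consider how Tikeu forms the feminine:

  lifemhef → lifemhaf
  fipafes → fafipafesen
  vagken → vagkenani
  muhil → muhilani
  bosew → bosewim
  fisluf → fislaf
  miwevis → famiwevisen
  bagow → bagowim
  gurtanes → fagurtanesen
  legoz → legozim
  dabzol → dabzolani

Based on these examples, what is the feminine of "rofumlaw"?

bosew and fipafes both have last vowel 'e' yet inflect differently (bosewim, fafipafesen), so the last vowel is not what conditions the rule; the final letter is.
"rofumlaw" ends in -w. The stems ending in -w (bagow → bagowim, bosew → bosewim) add -im.
The other patterns: stems ending in -s add fa- … -en around the stem; stems ending in -f change the last vowel to 'a'; stems ending in -l or -n add -ani.
So rofumlaw → rofumlawim.

rofumlawim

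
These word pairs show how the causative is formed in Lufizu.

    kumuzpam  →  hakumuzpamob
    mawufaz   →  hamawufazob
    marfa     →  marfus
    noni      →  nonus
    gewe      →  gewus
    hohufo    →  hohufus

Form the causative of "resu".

marfa and mawufaz both have last vowel 'a' yet inflect differently (marfus, hamawufazob), so the last vowel is not what conditions the rule; whether the stem ends in a vowel or a consonant is.
"resu" ends in a vowel. The stems ending in a vowel (gewe → gewus, noni → nonus, hohufo → hohufus) drop the final letter and add -us.
So resu → resus.

resus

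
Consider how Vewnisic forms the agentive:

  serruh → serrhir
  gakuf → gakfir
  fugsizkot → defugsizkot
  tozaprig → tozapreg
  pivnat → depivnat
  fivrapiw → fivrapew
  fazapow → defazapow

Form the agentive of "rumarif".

fivrapiw and fazapow both end in -w yet inflect differently (fivrapew, defazapow), so the final letter is not what conditions the rule; the last vowel is.
"rumarif" has last vowel 'i'. The stems whose last vowel is 'i' (fivrapiw → fivrapew, tozaprig → tozapreg) change the last vowel to 'e'.
The other patterns: stems whose last vowel is 'u' delete the last vowel and add -ir; stems whose last vowel is 'a' or 'o' add the prefix de-.
So rumarif → rumaref.

rumaref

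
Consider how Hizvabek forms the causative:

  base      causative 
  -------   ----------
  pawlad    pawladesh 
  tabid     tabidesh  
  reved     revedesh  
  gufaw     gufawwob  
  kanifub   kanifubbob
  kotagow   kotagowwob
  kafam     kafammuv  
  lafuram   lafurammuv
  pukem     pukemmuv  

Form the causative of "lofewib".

lofewibbob

pawlad and gufaw both have last vowel 'a' yet inflect differently (pawladesh, gufawwob), so the last vowel is not what conditions the rule; the final letter is.
"lofewib" ends in -b. The one such stem in the data (kanifub → kanifubbob) doubles the final consonant and adds -ob (as do gufaw, kotagow), so the same rule applies.
The other patterns: stems ending in -d add -esh; stems ending in -m double the final consonant and add -uv.
So lofewib → lofewibbob.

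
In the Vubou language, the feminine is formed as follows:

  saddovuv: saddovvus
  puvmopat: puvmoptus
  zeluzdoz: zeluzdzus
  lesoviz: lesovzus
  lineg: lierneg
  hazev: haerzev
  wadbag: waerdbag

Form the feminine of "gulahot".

saddovuv and hazev both end in -v yet inflect differently (saddovvus, haerzev), so the final letter is not what conditions the rule; the number of vowels is.
"gulahot" has 3 vowels. The stems with 3 vowels (saddovuv → saddovvus, puvmopat → puvmoptus, zeluzdoz → zeluzdzus) delete the last vowel and add -us.
The other pattern: stems with 2 vowels insert -er- after the first vowel.
So gulahot → gulahtus.

gulahtus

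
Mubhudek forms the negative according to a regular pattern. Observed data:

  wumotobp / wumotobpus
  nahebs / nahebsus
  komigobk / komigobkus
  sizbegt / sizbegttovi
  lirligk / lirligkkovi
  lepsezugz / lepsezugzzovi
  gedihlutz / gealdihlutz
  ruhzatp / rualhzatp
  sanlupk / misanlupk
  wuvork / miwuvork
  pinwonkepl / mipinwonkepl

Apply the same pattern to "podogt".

podogttovi

komigobk and lirligk both end in -k yet inflect differently (komigobkus, lirligkkovi), so the final letter is not what conditions the rule; the second-to-last letter is.
"podogt" has second-to-last letter 'g'. The stems whose second-to-last letter is 'g' (sizbegt → sizbegttovi, lirligk → lirligkkovi, lepsezugz → lepsezugzzovi) double the final consonant and add -ovi.
The other patterns: stems whose second-to-last letter is 'b' add -us; stems whose second-to-last letter is 't' insert -al- after the first vowel; stems whose second-to-last letter is 'p' or 'r' add the prefix mi-.
So podogt → podogttovi.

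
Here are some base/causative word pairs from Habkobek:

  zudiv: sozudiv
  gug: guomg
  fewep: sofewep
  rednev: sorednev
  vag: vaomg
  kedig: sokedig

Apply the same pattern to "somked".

sosomked

gug and kedig both end in -g yet inflect differently (guomg, sokedig), so the final letter is not what conditions the rule; the number of vowels is.
"somked" has 2 vowels. The stems with 2 vowels (zudiv → sozudiv, kedig → sokedig, rednev → sorednev) add the prefix so-.
So somked → sosomked.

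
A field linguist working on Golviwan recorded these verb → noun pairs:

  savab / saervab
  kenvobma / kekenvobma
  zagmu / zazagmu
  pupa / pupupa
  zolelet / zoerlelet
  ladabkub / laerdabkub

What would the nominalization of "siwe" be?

"siwe" ends in a vowel. The stems ending in a vowel (pupa → pupupa, zagmu → zazagmu, kenvobma → kekenvobma) repeat the first consonant+vowel as a prefix.
The other pattern: stems ending in a consonant insert -er- after the first vowel.
So siwe → sisiwe.

sisiwe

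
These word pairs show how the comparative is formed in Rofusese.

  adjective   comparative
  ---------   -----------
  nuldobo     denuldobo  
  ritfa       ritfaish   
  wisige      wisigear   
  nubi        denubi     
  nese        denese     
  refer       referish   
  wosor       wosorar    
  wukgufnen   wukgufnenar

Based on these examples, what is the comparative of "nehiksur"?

refer and wosor both end in -r yet inflect differently (referish, wosorar), so the final letter is not what conditions the rule; the first letter is.
"nehiksur" begins with n-. The stems beginning with n- (nese → denese, nuldobo → denuldobo, nubi → denubi) add the prefix de-.
The other patterns: stems beginning with r- add -ish; stems beginning with w- add -ar.
So nehiksur → denehiksur.

denehiksur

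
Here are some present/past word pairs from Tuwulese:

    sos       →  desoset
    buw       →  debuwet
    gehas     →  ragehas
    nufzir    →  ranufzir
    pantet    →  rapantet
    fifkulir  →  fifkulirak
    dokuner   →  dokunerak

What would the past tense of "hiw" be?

"hiw" has 1 vowel. The stems with 1 vowel (sos → desoset, buw → debuwet) add de- … -et around the stem.
The other patterns: stems with 2 vowels add the prefix ra-; stems with 3 vowels add -ak.
So hiw → dehiwet.

dehiwet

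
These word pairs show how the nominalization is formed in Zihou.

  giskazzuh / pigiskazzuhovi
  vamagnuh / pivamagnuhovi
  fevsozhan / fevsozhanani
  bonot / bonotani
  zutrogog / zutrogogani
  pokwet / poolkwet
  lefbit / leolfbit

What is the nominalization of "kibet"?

bonot and pokwet both end in -t yet inflect differently (bonotani, poolkwet), so the final letter is not what conditions the rule; the last vowel is.
"kibet" has last vowel 'e'. The one such stem in the data (pokwet → poolkwet) inserts -ol- after the first vowel (as does lefbit), so the same rule applies.
The other patterns: stems whose last vowel is 'u' add pi- … -ovi around the stem; stems whose last vowel is 'a' or 'o' add -ani.
So kibet → kiolbet.

kiolbet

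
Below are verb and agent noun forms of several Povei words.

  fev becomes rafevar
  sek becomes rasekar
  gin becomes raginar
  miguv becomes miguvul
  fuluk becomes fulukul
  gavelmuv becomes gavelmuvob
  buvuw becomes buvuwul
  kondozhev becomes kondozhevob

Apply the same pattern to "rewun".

rewunul

fev and miguv both end in -v yet inflect differently (rafevar, miguvul), so the final letter is not what conditions the rule; the number of vowels is.
"rewun" has 2 vowels. The stems with 2 vowels (miguv → miguvul, buvuw → buvuwul, fuluk → fulukul) add -ul.
The other patterns: stems with 1 vowel add ra- … -ar around the stem; stems with 3 vowels add -ob.
So rewun → rewunul.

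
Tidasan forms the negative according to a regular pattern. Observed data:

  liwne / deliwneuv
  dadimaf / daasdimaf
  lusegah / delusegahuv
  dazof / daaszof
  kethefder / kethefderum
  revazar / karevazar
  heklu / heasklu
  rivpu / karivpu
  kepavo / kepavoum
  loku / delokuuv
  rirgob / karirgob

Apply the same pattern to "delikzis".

deaslikzis

rivpu and loku both end in -u yet inflect differently (karivpu, delokuuv), so the final letter is not what conditions the rule; the first letter is.
"delikzis" begins with d-. The stems beginning with d- (dadimaf → daasdimaf, dazof → daaszof) insert -as- after the first vowel.
The other patterns: stems beginning with r- add the prefix ka-; stems beginning with l- add de- … -uv around the stem; stems beginning with k- add -um.
So delikzis → deaslikzis.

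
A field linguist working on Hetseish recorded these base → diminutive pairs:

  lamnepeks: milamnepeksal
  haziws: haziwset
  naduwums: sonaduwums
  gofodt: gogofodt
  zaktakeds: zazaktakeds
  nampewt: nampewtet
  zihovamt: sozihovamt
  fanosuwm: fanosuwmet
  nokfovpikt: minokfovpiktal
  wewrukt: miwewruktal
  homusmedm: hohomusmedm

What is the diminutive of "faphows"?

faphowset

haziws and naduwums both end in -s yet inflect differently (haziwset, sonaduwums), so the final letter is not what conditions the rule; the second-to-last letter is.
"faphows" has second-to-last letter 'w'. The stems whose second-to-last letter is 'w' (fanosuwm → fanosuwmet, nampewt → nampewtet, haziws → haziwset) add -et.
So faphows → faphowset.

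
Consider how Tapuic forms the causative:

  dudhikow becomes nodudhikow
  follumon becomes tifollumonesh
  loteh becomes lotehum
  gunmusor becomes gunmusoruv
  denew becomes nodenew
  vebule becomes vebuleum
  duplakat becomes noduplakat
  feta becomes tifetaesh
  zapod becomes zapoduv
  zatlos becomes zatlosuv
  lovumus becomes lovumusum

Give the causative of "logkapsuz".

logkapsuzum

lovumus and zatlos both end in -s yet inflect differently (lovumusum, zatlosuv), so the final letter is not what conditions the rule; the first letter is.
"logkapsuz" begins with l-. The stems beginning with l- (loteh → lotehum, lovumus → lovumusum) add -um.
The other patterns: stems beginning with d- add the prefix no-; stems beginning with f- add ti- … -esh around the stem; stems beginning with g- or z- add -uv.
So logkapsuz → logkapsuzum.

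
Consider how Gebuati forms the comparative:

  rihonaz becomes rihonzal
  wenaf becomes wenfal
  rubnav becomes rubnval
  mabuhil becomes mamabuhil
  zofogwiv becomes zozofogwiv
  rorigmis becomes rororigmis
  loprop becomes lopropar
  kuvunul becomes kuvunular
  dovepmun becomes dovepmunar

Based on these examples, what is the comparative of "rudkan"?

rudknal

"rudkan" has last vowel 'a'. The stems whose last vowel is 'a' (rihonaz → rihonzal, wenaf → wenfal, rubnav → rubnval) delete the last vowel and add -al.
So rudkan → rudknal.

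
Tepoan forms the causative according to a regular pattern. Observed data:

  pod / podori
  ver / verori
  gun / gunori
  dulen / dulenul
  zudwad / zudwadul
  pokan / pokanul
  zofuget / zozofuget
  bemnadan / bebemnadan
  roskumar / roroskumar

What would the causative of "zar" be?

zarori

gun and dulen both end in -n yet inflect differently (gunori, dulenul), so the final letter is not what conditions the rule; the number of vowels is.
"zar" has 1 vowel. The stems with 1 vowel (pod → podori, ver → verori, gun → gunori) add -ori.
The other patterns: stems with 2 vowels add -ul; stems with 3 vowels repeat the first consonant+vowel as a prefix.
So zar → zarori.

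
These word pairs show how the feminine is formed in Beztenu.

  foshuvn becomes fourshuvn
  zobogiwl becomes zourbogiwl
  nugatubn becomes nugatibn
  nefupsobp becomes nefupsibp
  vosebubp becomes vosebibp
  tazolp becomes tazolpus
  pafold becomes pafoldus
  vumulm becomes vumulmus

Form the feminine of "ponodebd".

ponodibd

"ponodebd" has second-to-last letter 'b'. The stems whose second-to-last letter is 'b' (nugatubn → nugatibn, nefupsobp → nefupsibp, vosebubp → vosebibp) change the last vowel to 'i'.
The other patterns: stems whose second-to-last letter is 'v' or 'w' insert -ur- after the first vowel; stems whose second-to-last letter is 'l' add -us.
So ponodebd → ponodibd.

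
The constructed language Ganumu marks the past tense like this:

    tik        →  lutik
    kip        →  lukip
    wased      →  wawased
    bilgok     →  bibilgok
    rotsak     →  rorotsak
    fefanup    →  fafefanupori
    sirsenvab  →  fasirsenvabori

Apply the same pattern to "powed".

tik and bilgok both end in -k yet inflect differently (lutik, bibilgok), so the final letter is not what conditions the rule; the number of vowels is.
"powed" has 2 vowels. The stems with 2 vowels (wased → wawased, bilgok → bibilgok, rotsak → rorotsak) repeat the first consonant+vowel as a prefix.
So powed → popowed.

popowed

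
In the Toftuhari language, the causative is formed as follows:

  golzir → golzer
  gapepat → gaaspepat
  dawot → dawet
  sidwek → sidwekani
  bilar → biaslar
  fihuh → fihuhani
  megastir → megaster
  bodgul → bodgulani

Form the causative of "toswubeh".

golzir and bilar both end in -r yet inflect differently (golzer, biaslar), so the final letter is not what conditions the rule; the last vowel is.
"toswubeh" has last vowel 'e'. The one such stem in the data (sidwek → sidwekani) adds -ani, so the same rule applies.
So toswubeh → toswubehani.

toswubehani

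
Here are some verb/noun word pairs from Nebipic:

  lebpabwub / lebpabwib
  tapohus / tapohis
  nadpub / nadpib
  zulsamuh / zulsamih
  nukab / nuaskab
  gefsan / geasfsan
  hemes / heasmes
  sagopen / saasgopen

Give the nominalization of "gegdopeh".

geasgdopeh

"gegdopeh" has last vowel 'e'. The stems whose last vowel is 'e' (hemes → heasmes, sagopen → saasgopen) insert -as- after the first vowel.
The other pattern: stems whose last vowel is 'u' change the last vowel to 'i'.
So gegdopeh → geasgdopeh.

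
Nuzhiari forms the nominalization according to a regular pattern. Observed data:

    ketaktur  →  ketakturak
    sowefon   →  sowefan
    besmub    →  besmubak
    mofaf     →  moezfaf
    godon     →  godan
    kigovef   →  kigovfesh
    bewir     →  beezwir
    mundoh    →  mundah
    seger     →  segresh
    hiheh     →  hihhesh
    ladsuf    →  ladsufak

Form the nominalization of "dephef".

dephfesh

hiheh and mundoh both end in -h yet inflect differently (hihhesh, mundah), so the final letter is not what conditions the rule; the last vowel is.
"dephef" has last vowel 'e'. The stems whose last vowel is 'e' (hiheh → hihhesh, seger → segresh, kigovef → kigovfesh) delete the last vowel and add -esh.
The other patterns: stems whose last vowel is 'o' change the last vowel to 'a'; stems whose last vowel is 'u' add -ak; stems whose last vowel is 'a' or 'i' insert -ez- after the first vowel.
So dephef → dephfesh.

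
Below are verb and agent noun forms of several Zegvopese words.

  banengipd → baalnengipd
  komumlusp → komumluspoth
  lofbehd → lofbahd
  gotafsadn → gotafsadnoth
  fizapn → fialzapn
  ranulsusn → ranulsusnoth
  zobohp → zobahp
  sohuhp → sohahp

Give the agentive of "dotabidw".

sohuhp and komumlusp both end in -p yet inflect differently (sohahp, komumluspoth), so the final letter is not what conditions the rule; the second-to-last letter is.
"dotabidw" has second-to-last letter 'd'. The one such stem in the data (gotafsadn → gotafsadnoth) adds -oth, so the same rule applies.
So dotabidw → dotabidwoth.

dotabidwoth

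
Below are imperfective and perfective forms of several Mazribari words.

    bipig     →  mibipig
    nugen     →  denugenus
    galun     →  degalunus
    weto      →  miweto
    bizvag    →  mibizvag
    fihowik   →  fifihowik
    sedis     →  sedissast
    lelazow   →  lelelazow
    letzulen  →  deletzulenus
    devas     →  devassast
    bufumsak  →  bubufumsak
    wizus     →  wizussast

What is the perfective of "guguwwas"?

guguwwassast

"guguwwas" ends in -s. The stems ending in -s (devas → devassast, sedis → sedissast, wizus → wizussast) double the final consonant and add -ast.
So guguwwas → guguwwassast.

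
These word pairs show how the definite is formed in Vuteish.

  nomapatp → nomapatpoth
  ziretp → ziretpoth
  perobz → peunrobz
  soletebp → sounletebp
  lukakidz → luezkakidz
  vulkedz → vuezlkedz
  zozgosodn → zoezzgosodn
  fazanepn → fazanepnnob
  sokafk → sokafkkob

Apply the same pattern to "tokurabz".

tounkurabz

nomapatp and soletebp both end in -p yet inflect differently (nomapatpoth, sounletebp), so the final letter is not what conditions the rule; the second-to-last letter is.
"tokurabz" has second-to-last letter 'b'. The stems whose second-to-last letter is 'b' (perobz → peunrobz, soletebp → sounletebp) insert -un- after the first vowel.
The other patterns: stems whose second-to-last letter is 't' add -oth; stems whose second-to-last letter is 'd' insert -ez- after the first vowel; stems whose second-to-last letter is 'f' or 'p' double the final consonant and add -ob.
So tokurabz → tounkurabz.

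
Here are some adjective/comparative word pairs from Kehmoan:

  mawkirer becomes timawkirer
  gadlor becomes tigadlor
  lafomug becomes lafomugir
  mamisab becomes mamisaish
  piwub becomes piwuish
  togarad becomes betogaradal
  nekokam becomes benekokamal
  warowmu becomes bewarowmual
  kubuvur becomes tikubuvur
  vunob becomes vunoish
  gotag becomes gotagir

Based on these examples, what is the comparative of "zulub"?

"zulub" ends in -b. The stems ending in -b (mamisab → mamisaish, vunob → vunoish, piwub → piwuish) drop the final letter and add -ish.
The other patterns: stems ending in -g add -ir; stems ending in -r add the prefix ti-; stems ending in -d, -m or -u add be- … -al around the stem.
So zulub → zuluish.

zuluish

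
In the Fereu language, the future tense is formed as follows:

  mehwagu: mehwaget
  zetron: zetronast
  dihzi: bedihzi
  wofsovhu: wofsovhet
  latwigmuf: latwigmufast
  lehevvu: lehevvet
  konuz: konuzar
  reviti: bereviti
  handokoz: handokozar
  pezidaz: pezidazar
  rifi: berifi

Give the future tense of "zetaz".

zetazar

"zetaz" ends in -z. The stems ending in -z (pezidaz → pezidazar, konuz → konuzar, handokoz → handokozar) add -ar.
The other patterns: stems ending in -u drop the final letter and add -et; stems ending in -i add the prefix be-; stems ending in -f or -n add -ast.
So zetaz → zetazar.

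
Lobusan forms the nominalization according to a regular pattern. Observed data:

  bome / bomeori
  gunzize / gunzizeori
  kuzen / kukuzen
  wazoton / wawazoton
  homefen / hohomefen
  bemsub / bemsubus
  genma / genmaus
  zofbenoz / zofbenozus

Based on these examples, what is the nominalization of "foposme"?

foposmeori

bome and kuzen both have last vowel 'e' yet inflect differently (bomeori, kukuzen), so the last vowel is not what conditions the rule; the final letter is.
"foposme" ends in -e. The stems ending in -e (bome → bomeori, gunzize → gunzizeori) add -ori.
So foposme → foposmeori.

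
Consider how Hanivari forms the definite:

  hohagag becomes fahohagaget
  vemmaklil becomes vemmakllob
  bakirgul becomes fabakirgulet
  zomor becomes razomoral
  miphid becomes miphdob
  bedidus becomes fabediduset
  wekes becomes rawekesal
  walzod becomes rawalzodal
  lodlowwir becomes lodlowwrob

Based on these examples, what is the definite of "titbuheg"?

ratitbuhegal

"titbuheg" has last vowel 'e'. The one such stem in the data (wekes → rawekesal) adds ra- … -al around the stem, so the same rule applies.
The other patterns: stems whose last vowel is 'i' delete the last vowel and add -ob; stems whose last vowel is 'a' or 'u' add fa- … -et around the stem.
So titbuheg → ratitbuhegal.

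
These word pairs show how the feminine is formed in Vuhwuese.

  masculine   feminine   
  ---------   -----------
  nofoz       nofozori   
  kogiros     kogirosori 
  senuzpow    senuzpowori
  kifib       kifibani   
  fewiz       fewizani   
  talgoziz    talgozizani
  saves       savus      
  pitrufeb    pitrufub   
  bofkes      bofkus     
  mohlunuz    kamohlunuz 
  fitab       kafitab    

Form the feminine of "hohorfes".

nofoz and fewiz both end in -z yet inflect differently (nofozori, fewizani), so the final letter is not what conditions the rule; the last vowel is.
"hohorfes" has last vowel 'e'. The stems whose last vowel is 'e' (saves → savus, pitrufeb → pitrufub, bofkes → bofkus) change the last vowel to 'u'.
The other patterns: stems whose last vowel is 'o' add -ori; stems whose last vowel is 'i' add -ani; stems whose last vowel is 'a' or 'u' add the prefix ka-.
So hohorfes → hohorfus.

hohorfus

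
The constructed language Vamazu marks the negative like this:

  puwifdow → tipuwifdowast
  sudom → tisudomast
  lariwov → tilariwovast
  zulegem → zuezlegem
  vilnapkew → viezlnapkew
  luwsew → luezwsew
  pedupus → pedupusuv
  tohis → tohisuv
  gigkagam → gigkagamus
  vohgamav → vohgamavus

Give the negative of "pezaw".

pezawus

"pezaw" has last vowel 'a'. The stems whose last vowel is 'a' (gigkagam → gigkagamus, vohgamav → vohgamavus) add -us.
The other patterns: stems whose last vowel is 'o' add ti- … -ast around the stem; stems whose last vowel is 'e' insert -ez- after the first vowel; stems whose last vowel is 'i' or 'u' add -uv.
So pezaw → pezawus.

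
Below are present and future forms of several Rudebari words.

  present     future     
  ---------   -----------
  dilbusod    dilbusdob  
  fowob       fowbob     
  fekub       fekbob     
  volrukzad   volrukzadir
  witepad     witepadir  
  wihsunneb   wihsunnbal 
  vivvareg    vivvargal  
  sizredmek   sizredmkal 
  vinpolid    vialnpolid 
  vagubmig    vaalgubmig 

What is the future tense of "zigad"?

dilbusod and volrukzad both end in -d yet inflect differently (dilbusdob, volrukzadir), so the final letter is not what conditions the rule; the last vowel is.
"zigad" has last vowel 'a'. The stems whose last vowel is 'a' (volrukzad → volrukzadir, witepad → witepadir) add -ir.
So zigad → zigadir.

zigadir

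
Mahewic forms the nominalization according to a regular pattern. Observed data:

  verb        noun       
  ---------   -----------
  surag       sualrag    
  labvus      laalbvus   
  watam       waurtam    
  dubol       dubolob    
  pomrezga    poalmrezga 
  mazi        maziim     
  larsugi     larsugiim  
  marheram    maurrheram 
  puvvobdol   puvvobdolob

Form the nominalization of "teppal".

teppalob

"teppal" ends in -l. The stems ending in -l (puvvobdol → puvvobdolob, dubol → dubolob) add -ob.
So teppal → teppalob.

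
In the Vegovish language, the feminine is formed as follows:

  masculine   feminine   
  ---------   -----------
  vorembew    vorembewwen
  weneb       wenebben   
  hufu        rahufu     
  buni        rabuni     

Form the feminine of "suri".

weneb and hufu both have 2 vowels yet inflect differently (wenebben, rahufu), so the number of vowels is not what conditions the rule; whether the stem ends in a vowel or a consonant is.
"suri" ends in a vowel. The stems ending in a vowel (hufu → rahufu, buni → rabuni) add the prefix ra-.
The other pattern: stems ending in a consonant double the final consonant and add -en.
So suri → rasuri.

rasuri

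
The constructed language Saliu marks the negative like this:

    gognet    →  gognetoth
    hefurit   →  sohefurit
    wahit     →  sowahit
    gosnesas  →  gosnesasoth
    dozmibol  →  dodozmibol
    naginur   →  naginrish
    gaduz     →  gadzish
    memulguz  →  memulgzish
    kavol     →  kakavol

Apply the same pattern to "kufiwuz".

"kufiwuz" has last vowel 'u'. The stems whose last vowel is 'u' (naginur → naginrish, gaduz → gadzish, memulguz → memulgzish) delete the last vowel and add -ish.
So kufiwuz → kufiwzish.

kufiwzish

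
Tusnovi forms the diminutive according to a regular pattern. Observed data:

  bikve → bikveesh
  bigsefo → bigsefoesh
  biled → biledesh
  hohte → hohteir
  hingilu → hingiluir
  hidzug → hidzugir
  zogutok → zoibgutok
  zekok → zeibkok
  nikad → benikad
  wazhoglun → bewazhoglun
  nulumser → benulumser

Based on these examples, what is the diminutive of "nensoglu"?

bikve and hohte both end in -e yet inflect differently (bikveesh, hohteir), so the final letter is not what conditions the rule; the first letter is.
"nensoglu" begins with n-. The stems beginning with n- (nikad → benikad, nulumser → benulumser) add the prefix be-.
The other patterns: stems beginning with b- add -esh; stems beginning with h- add -ir; stems beginning with z- insert -ib- after the first vowel.
So nensoglu → benensoglu.

benensoglu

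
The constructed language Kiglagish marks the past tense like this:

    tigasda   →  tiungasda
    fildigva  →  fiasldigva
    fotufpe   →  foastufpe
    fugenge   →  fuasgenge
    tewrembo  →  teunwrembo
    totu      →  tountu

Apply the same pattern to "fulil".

fuaslil

"fulil" begins with f-. The stems beginning with f- (fotufpe → foastufpe, fildigva → fiasldigva, fugenge → fuasgenge) insert -as- after the first vowel.
The other pattern: stems beginning with t- insert -un- after the first vowel.
So fulil → fuaslil.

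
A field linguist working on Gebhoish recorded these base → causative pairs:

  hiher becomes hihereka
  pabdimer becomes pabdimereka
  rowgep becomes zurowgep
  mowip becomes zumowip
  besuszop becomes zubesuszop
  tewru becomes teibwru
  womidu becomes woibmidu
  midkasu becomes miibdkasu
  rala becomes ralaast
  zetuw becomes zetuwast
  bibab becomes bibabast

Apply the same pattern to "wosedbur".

wosedbureka

hiher and rowgep both have last vowel 'e' yet inflect differently (hihereka, zurowgep), so the last vowel is not what conditions the rule; the final letter is.
"wosedbur" ends in -r. The stems ending in -r (hiher → hihereka, pabdimer → pabdimereka) add -eka.
So wosedbur → wosedbureka.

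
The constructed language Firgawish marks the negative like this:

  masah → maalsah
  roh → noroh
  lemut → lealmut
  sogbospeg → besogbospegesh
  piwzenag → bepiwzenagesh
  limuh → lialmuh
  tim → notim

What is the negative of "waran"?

waalran

"waran" has 2 vowels. The stems with 2 vowels (masah → maalsah, limuh → lialmuh, lemut → lealmut) insert -al- after the first vowel.
So waran → waalran.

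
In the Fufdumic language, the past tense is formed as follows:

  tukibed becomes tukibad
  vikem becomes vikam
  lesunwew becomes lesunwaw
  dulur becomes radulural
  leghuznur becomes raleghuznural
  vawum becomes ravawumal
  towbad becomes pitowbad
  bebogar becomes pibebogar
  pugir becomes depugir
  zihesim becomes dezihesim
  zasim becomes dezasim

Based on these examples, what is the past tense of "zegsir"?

dezegsir

vikem and vawum both end in -m yet inflect differently (vikam, ravawumal), so the final letter is not what conditions the rule; the last vowel is.
"zegsir" has last vowel 'i'. The stems whose last vowel is 'i' (pugir → depugir, zihesim → dezihesim, zasim → dezasim) add the prefix de-.
So zegsir → dezegsir.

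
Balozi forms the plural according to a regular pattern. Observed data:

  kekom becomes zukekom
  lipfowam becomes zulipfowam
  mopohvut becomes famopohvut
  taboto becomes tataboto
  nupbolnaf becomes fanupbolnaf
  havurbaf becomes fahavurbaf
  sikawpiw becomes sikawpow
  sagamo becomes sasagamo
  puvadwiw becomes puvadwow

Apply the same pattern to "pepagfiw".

pepagfow

taboto and kekom both have last vowel 'o' yet inflect differently (tataboto, zukekom), so the last vowel is not what conditions the rule; the final letter is.
"pepagfiw" ends in -w. The stems ending in -w (sikawpiw → sikawpow, puvadwiw → puvadwow) change the last vowel to 'o'.
The other patterns: stems ending in -o repeat the first consonant+vowel as a prefix; stems ending in -m add the prefix zu-; stems ending in -f or -t add the prefix fa-.
So pepagfiw → pepagfow.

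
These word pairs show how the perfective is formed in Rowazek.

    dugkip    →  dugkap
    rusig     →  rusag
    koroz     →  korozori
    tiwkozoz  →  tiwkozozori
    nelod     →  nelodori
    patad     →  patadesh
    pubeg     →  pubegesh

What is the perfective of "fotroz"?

nelod and patad both end in -d yet inflect differently (nelodori, patadesh), so the final letter is not what conditions the rule; the last vowel is.
"fotroz" has last vowel 'o'. The stems whose last vowel is 'o' (koroz → korozori, tiwkozoz → tiwkozozori, nelod → nelodori) add -ori.
The other patterns: stems whose last vowel is 'i' change the last vowel to 'a'; stems whose last vowel is 'a' or 'e' add -esh.
So fotroz → fotrozori.

fotrozori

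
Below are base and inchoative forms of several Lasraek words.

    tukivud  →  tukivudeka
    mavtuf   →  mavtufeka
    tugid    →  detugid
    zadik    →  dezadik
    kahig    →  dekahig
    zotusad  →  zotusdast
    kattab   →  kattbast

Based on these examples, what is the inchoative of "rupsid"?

tukivud and tugid both end in -d yet inflect differently (tukivudeka, detugid), so the final letter is not what conditions the rule; the last vowel is.
"rupsid" has last vowel 'i'. The stems whose last vowel is 'i' (tugid → detugid, zadik → dezadik, kahig → dekahig) add the prefix de-.
The other patterns: stems whose last vowel is 'u' add -eka; stems whose last vowel is 'a' delete the last vowel and add -ast.
So rupsid → derupsid.

derupsid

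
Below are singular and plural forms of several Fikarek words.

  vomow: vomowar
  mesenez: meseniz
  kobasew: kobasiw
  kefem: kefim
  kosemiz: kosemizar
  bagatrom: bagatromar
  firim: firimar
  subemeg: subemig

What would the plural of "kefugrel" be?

"kefugrel" has last vowel 'e'. The stems whose last vowel is 'e' (kefem → kefim, mesenez → meseniz, subemeg → subemig) change the last vowel to 'i'.
The other pattern: stems whose last vowel is 'i' or 'o' add -ar.
So kefugrel → kefugril.

kefugril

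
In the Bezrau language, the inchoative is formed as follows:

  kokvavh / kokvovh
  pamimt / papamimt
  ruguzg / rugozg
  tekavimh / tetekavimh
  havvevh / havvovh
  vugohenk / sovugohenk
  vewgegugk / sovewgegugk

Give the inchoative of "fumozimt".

fufumozimt

havvevh and tekavimh both end in -h yet inflect differently (havvovh, tetekavimh), so the final letter is not what conditions the rule; the second-to-last letter is.
"fumozimt" has second-to-last letter 'm'. The stems whose second-to-last letter is 'm' (tekavimh → tetekavimh, pamimt → papamimt) repeat the first consonant+vowel as a prefix.
The other patterns: stems whose second-to-last letter is 'v' or 'z' change the last vowel to 'o'; stems whose second-to-last letter is 'g' or 'n' add the prefix so-.
So fumozimt → fufumozimt.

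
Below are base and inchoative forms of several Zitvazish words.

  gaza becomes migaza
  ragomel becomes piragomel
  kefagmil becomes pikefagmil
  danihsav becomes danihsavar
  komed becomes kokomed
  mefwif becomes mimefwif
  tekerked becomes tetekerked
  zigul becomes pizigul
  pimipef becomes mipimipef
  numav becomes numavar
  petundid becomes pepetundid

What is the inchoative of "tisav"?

ragomel and komed both have last vowel 'e' yet inflect differently (piragomel, kokomed), so the last vowel is not what conditions the rule; the final letter is.
"tisav" ends in -v. The stems ending in -v (numav → numavar, danihsav → danihsavar) add -ar.
The other patterns: stems ending in -l add the prefix pi-; stems ending in -d repeat the first consonant+vowel as a prefix; stems ending in -a or -f add the prefix mi-.
So tisav → tisavar.

tisavar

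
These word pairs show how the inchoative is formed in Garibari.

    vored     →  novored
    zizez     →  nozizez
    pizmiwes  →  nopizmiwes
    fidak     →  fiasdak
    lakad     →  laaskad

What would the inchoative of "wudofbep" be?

vored and lakad both end in -d yet inflect differently (novored, laaskad), so the final letter is not what conditions the rule; the last vowel is.
"wudofbep" has last vowel 'e'. The stems whose last vowel is 'e' (vored → novored, zizez → nozizez, pizmiwes → nopizmiwes) add the prefix no-.
So wudofbep → nowudofbep.

nowudofbep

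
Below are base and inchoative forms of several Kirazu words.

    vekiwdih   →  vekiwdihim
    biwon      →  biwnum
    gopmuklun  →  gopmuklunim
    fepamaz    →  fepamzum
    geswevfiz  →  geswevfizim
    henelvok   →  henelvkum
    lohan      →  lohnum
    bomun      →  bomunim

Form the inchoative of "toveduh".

toveduhim

bomun and lohan both end in -n yet inflect differently (bomunim, lohnum), so the final letter is not what conditions the rule; the last vowel is.
"toveduh" has last vowel 'u'. The stems whose last vowel is 'u' (bomun → bomunim, gopmuklun → gopmuklunim) add -im.
So toveduh → toveduhim.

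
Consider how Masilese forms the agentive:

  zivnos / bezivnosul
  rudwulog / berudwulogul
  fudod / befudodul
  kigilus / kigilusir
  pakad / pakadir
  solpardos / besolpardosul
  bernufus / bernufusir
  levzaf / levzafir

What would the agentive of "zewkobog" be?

zivnos and kigilus both end in -s yet inflect differently (bezivnosul, kigilusir), so the final letter is not what conditions the rule; the last vowel is.
"zewkobog" has last vowel 'o'. The stems whose last vowel is 'o' (zivnos → bezivnosul, fudod → befudodul, solpardos → besolpardosul) add be- … -ul around the stem.
The other pattern: stems whose last vowel is 'a' or 'u' add -ir.
So zewkobog → bezewkobogul.

bezewkobogul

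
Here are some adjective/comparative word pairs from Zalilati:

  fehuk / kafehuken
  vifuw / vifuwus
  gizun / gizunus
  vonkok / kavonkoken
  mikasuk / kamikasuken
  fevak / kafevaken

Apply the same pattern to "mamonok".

fehuk and vifuw both have last vowel 'u' yet inflect differently (kafehuken, vifuwus), so the last vowel is not what conditions the rule; the final letter is.
"mamonok" ends in -k. The stems ending in -k (fehuk → kafehuken, fevak → kafevaken, mikasuk → kamikasuken) add ka- … -en around the stem.
So mamonok → kamamonoken.

kamamonoken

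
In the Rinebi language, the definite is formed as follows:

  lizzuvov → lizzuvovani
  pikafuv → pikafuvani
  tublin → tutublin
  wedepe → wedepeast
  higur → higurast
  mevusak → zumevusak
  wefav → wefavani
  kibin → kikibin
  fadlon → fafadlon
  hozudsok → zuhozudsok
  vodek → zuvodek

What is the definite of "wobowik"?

zuwobowik

hozudsok and lizzuvov both have last vowel 'o' yet inflect differently (zuhozudsok, lizzuvovani), so the last vowel is not what conditions the rule; the final letter is.
"wobowik" ends in -k. The stems ending in -k (vodek → zuvodek, mevusak → zumevusak, hozudsok → zuhozudsok) add the prefix zu-.
So wobowik → zuwobowik.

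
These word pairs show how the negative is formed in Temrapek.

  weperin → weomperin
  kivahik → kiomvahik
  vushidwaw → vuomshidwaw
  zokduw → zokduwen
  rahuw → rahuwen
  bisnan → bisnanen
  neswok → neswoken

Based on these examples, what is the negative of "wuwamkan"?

wuomwamkan

kivahik and neswok both end in -k yet inflect differently (kiomvahik, neswoken), so the final letter is not what conditions the rule; the number of vowels is.
"wuwamkan" has 3 vowels. The stems with 3 vowels (vushidwaw → vuomshidwaw, kivahik → kiomvahik, weperin → weomperin) insert -om- after the first vowel.
The other pattern: stems with 2 vowels add -en.
So wuwamkan → wuomwamkan.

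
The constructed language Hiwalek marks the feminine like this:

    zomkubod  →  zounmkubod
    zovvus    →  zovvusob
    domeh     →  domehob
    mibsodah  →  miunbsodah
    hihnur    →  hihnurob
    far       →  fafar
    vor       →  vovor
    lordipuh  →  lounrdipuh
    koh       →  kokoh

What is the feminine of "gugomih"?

guungomih

vor and hihnur both end in -r yet inflect differently (vovor, hihnurob), so the final letter is not what conditions the rule; the number of vowels is.
"gugomih" has 3 vowels. The stems with 3 vowels (zomkubod → zounmkubod, mibsodah → miunbsodah, lordipuh → lounrdipuh) insert -un- after the first vowel.
So gugomih → guungomih.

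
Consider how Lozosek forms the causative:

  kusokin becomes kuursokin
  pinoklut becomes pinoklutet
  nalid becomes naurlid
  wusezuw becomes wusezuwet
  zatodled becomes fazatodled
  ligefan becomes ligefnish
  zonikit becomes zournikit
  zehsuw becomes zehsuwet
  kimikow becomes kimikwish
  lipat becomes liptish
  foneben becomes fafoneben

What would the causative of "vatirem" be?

pinoklut and zonikit both end in -t yet inflect differently (pinoklutet, zournikit), so the final letter is not what conditions the rule; the last vowel is.
"vatirem" has last vowel 'e'. The stems whose last vowel is 'e' (foneben → fafoneben, zatodled → fazatodled) add the prefix fa-.
The other patterns: stems whose last vowel is 'u' add -et; stems whose last vowel is 'i' insert -ur- after the first vowel; stems whose last vowel is 'a' or 'o' delete the last vowel and add -ish.
So vatirem → favatirem.

favatirem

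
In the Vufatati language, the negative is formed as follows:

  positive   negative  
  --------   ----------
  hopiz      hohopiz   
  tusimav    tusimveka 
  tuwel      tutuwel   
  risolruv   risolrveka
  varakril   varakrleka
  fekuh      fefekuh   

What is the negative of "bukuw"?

bubukuw

varakril and tuwel both end in -l yet inflect differently (varakrleka, tutuwel), so the final letter is not what conditions the rule; the number of vowels is.
"bukuw" has 2 vowels. The stems with 2 vowels (tuwel → tutuwel, fekuh → fefekuh, hopiz → hohopiz) repeat the first consonant+vowel as a prefix.
So bukuw → bubukuw.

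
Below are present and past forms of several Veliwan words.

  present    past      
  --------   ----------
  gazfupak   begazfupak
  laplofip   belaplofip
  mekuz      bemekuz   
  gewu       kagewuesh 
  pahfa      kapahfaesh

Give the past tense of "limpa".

kalimpaesh

"limpa" ends in a vowel. The stems ending in a vowel (gewu → kagewuesh, pahfa → kapahfaesh) add ka- … -esh around the stem.
So limpa → kalimpaesh.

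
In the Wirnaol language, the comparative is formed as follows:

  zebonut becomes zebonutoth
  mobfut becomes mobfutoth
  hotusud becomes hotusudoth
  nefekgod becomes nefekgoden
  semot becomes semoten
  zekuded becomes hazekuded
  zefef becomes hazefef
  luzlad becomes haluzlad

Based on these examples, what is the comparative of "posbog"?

hotusud and nefekgod both end in -d yet inflect differently (hotusudoth, nefekgoden), so the final letter is not what conditions the rule; the last vowel is.
"posbog" has last vowel 'o'. The stems whose last vowel is 'o' (nefekgod → nefekgoden, semot → semoten) add -en.
So posbog → posbogen.

posbogen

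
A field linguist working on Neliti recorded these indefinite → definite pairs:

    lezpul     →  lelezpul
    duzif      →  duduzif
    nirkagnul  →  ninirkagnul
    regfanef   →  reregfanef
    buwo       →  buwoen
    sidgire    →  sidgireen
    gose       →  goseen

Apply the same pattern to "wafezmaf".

"wafezmaf" ends in a consonant. The stems ending in a consonant (lezpul → lelezpul, duzif → duduzif, nirkagnul → ninirkagnul) repeat the first consonant+vowel as a prefix.
The other pattern: stems ending in a vowel add -en.
So wafezmaf → wawafezmaf.

wawafezmaf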